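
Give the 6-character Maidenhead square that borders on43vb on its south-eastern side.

Longitude subsquare v = 21; +1 → 22 = w.
Latitude subsquare b = 1; −1 → 0 = a.

ON43wa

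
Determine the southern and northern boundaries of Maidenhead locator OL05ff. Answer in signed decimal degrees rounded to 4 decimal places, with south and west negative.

25.2083, 25.2500

Field O=14, L=11: +14·20° lon, +11·10° lat → SW at lon 100°, lat 20°.
Square 0, 5: +0·2° lon, +5·1° lat → SW at lon 100°, lat 25°.
Subsquare f=5, f=5: +5·0.0833333° lon, +5·0.0416667° lat → SW at lon 100.417°, lat 25.2083°.
Cell spans 0.0833333° lon × 0.0416667° lat.
south 25.2083, north 25.2500.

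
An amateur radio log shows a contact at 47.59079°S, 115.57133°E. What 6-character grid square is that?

Add 180° to longitude and 90° to latitude: 295.5713, 42.4092.
Field: lon ⌊295.5713/20⌋ = 14 → O; lat ⌊42.4092/10⌋ = 4 → E.
Square: lon ⌊15.5713/2⌋ = 7; lat ⌊2.4092/1⌋ = 2.
Subsquare: lon ⌊1.5713/0.0833333⌋ = 18 → s; lat ⌊0.4092/0.0416667⌋ = 9 → j.

OE72sj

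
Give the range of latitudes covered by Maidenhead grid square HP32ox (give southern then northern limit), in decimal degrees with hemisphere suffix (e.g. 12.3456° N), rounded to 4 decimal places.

62.9583° N, 63.0000° N

Field H=7, P=15: +7·20° lon, +15·10° lat → SW at lon -40°, lat 60°.
Square 3, 2: +3·2° lon, +2·1° lat → SW at lon -34°, lat 62°.
Subsquare o=14, x=23: +14·0.0833333° lon, +23·0.0416667° lat → SW at lon -32.8333°, lat 62.9583°.
Cell spans 0.0833333° lon × 0.0416667° lat.
south 62.9583° N, north 63.0000° N.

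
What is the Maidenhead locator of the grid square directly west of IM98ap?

IM88xp

Longitude subsquare a = 0; −1 → -1, wraps to 23 = x, carry into square.
Longitude square 9; −1 → 8.
The latitude characters are unchanged.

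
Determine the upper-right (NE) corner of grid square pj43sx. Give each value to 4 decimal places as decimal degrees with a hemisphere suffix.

Field P=15, J=9: +15·20° lon, +9·10° lat → SW at lon 120°, lat 0°.
Square 4, 3: +4·2° lon, +3·1° lat → SW at lon 128°, lat 3°.
Subsquare s=18, x=23: +18·0.0833333° lon, +23·0.0416667° lat → SW at lon 129.5°, lat 3.95833°.
Cell spans 0.0833333° lon × 0.0416667° lat. NE corner is SW corner plus one full cell.
latitude 4.0000° N, longitude 129.5833° E.

4.0000° N, 129.5833° E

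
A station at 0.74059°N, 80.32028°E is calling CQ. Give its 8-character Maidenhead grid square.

Shift to the Maidenhead origin (180°W, 90°S): lon 260.32028, lat 90.74059.
Field: lon ⌊260.32028/20⌋ = 13 → N; lat ⌊90.74059/10⌋ = 9 → J.
Square: lon ⌊0.32028/2⌋ = 0; lat ⌊0.74059/1⌋ = 0.
Subsquare: lon ⌊0.32028/0.0833333⌋ = 3 → d; lat ⌊0.74059/0.0416667⌋ = 17 → r.
Extended square: lon ⌊0.07028/0.00833333⌋ = 8; lat ⌊0.03226/0.00416667⌋ = 7.

NJ00dr87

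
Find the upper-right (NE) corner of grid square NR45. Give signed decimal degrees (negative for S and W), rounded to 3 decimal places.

86.000, 90.000

Field N=13, R=17: +13·20° lon, +17·10° lat → SW at lon 80°, lat 80°.
Square 4, 5: +4·2° lon, +5·1° lat → SW at lon 88°, lat 85°.
Cell spans 2° lon × 1° lat. NE corner is SW corner plus one full cell.
latitude 86.000, longitude 90.000.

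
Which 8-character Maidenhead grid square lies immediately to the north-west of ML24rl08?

ML24ql99

Longitude extended square 0; −1 → -1, wraps to 9, carry into subsquare.
Longitude subsquare r = 17; −1 → 16 = q.
Latitude extended square 8; +1 → 9.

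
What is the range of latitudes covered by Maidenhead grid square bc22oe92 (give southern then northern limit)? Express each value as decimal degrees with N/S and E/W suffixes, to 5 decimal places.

Field B=1, C=2: +1·20° lon, +2·10° lat → SW at lon -160°, lat -70°.
Square 2, 2: +2·2° lon, +2·1° lat → SW at lon -156°, lat -68°.
Subsquare o=14, e=4: +14·0.0833333° lon, +4·0.0416667° lat → SW at lon -154.833°, lat -67.8333°.
Extended square 9, 2: +9·0.00833333° lon, +2·0.00416667° lat → SW at lon -154.758°, lat -67.825°.
Cell spans 0.00833333° lon × 0.00416667° lat.
south 67.82500° S, north 67.82083° S.

67.82500° S, 67.82083° S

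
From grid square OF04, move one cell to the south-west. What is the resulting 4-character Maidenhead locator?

NF93

Longitude square 0; −1 → -1, wraps to 9, carry into field.
Longitude field O = 14; −1 → 13 = N.
Latitude square 4; −1 → 3.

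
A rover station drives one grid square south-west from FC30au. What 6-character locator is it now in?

Longitude subsquare a = 0; −1 → -1, wraps to 23 = x, carry into square.
Longitude square 3; −1 → 2.
Latitude subsquare u = 20; −1 → 19 = t.

FC20xt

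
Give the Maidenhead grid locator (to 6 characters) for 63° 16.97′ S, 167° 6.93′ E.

Add 180° to longitude and 90° to latitude: 347.1155, 26.7172.
Field: 347.1155/20 → 17 → R, 26.7172/10 → 2 → C; chars RC.
Square: 7.1155/2 → 3, 6.7172/1 → 6; chars 36.
Subsquare: 1.1155/0.0833333 → 13 → n, 0.7172/0.0416667 → 17 → r; chars nr.

RC36nr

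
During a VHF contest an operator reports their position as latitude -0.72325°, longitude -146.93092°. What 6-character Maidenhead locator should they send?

Offset from 180°W / 90°S: lon 33.0691°, lat 89.2768°.
Field: lon ⌊33.0691/20⌋ = 1 → B; lat ⌊89.2768/10⌋ = 8 → I.
Square: lon ⌊13.0691/2⌋ = 6; lat ⌊9.2768/1⌋ = 9.
Subsquare: lon ⌊1.0691/0.0833333⌋ = 12 → m; lat ⌊0.2768/0.0416667⌋ = 6 → g.

BI69mg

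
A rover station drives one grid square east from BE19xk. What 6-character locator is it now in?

Longitude subsquare x = 23; +1 → 24, wraps to 0 = a, carry into square.
Longitude square 1; +1 → 2.
The latitude characters are unchanged.

BE29ak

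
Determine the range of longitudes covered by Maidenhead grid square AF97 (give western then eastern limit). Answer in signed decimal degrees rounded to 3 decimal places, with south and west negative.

Field A=0, F=5: +0·20° lon, +5·10° lat → SW at lon -180°, lat -40°.
Square 9, 7: +9·2° lon, +7·1° lat → SW at lon -162°, lat -33°.
Cell spans 2° lon × 1° lat.
west -162.000, east -160.000.

-162.000, -160.000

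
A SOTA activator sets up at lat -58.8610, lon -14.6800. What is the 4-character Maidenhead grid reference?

ID21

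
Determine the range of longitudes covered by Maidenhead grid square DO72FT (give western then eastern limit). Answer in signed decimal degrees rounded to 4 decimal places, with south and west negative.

Field D=3, O=14: +3·20° lon, +14·10° lat → SW at lon -120°, lat 50°.
Square 7, 2: +7·2° lon, +2·1° lat → SW at lon -106°, lat 52°.
Subsquare f=5, t=19: +5·0.0833333° lon, +19·0.0416667° lat → SW at lon -105.583°, lat 52.7917°.
Cell spans 0.0833333° lon × 0.0416667° lat.
west -105.5833, east -105.5000.

-105.5833, -105.5000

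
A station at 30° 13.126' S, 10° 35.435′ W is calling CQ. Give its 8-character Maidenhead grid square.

Offset from 180°W / 90°S: lon 169.40942°, lat 59.78123°.
Field: lon ⌊169.40942/20⌋ = 8 → I; lat ⌊59.78123/10⌋ = 5 → F.
Square: lon ⌊9.40942/2⌋ = 4; lat ⌊9.78123/1⌋ = 9.
Subsquare: lon ⌊1.40942/0.0833333⌋ = 16 → q; lat ⌊0.78123/0.0416667⌋ = 18 → s.
Extended square: lon ⌊0.07608/0.00833333⌋ = 9; lat ⌊0.03123/0.00416667⌋ = 7.

IF49qs97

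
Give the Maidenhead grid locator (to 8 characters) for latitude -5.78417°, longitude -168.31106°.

Offset from 180°W / 90°S: lon 11.68894°, lat 84.21583°.
Field (20°×10°, letters A–R): lon ⌊11.68894/20⌋ = 0 → A; lat ⌊84.21583/10⌋ = 8 → I.
Square (2°×1°, digits 0–9): lon ⌊11.68894/2⌋ = 5; lat ⌊4.21583/1⌋ = 4.
Subsquare (5′×2.5′, letters a–x): lon ⌊1.68894/0.0833333⌋ = 20 → u; lat ⌊0.21583/0.0416667⌋ = 5 → f.
Extended square (30″×15″, digits 0–9): lon ⌊0.02227/0.00833333⌋ = 2; lat ⌊0.00750/0.00416667⌋ = 1.

AI54uf21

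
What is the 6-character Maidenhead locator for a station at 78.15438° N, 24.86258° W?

HQ78nd

Shift to the Maidenhead origin (180°W, 90°S): lon 155.1374, lat 168.1544.
Field: lon ⌊155.1374/20⌋ = 7 → H; lat ⌊168.1544/10⌋ = 16 → Q.
Square: lon ⌊15.1374/2⌋ = 7; lat ⌊8.1544/1⌋ = 8.
Subsquare: lon ⌊1.1374/0.0833333⌋ = 13 → n; lat ⌊0.1544/0.0416667⌋ = 3 → d.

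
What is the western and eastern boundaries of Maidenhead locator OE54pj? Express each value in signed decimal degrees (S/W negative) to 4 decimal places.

Field O=14, E=4: +14·20° lon, +4·10° lat → SW at lon 100°, lat -50°.
Square 5, 4: +5·2° lon, +4·1° lat → SW at lon 110°, lat -46°.
Subsquare p=15, j=9: +15·0.0833333° lon, +9·0.0416667° lat → SW at lon 111.25°, lat -45.625°.
Cell spans 0.0833333° lon × 0.0416667° lat.
west 111.2500, east 111.3333.

111.2500, 111.3333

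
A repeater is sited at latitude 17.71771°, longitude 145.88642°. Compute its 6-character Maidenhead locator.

Add 180° to longitude and 90° to latitude: 325.8864, 107.7177.
Field: 325.8864/20 → 16 → Q, 107.7177/10 → 10 → K; chars QK.
Square: 5.8864/2 → 2, 7.7177/1 → 7; chars 27.
Subsquare: 1.8864/0.0833333 → 22 → w, 0.7177/0.0416667 → 17 → r; chars wr.

QK27wr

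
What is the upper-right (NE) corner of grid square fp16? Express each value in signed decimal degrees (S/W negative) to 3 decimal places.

67.000, -76.000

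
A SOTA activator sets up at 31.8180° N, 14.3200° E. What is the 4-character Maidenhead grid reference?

JM71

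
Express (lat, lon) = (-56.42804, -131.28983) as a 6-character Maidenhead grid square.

CD43in

Offset from 180°W / 90°S: lon 48.7102°, lat 33.5720°.
Field: 48.7102/20 → 2 → C, 33.5720/10 → 3 → D; chars CD.
Square: 8.7102/2 → 4, 3.5720/1 → 3; chars 43.
Subsquare: 0.7102/0.0833333 → 8 → i, 0.5720/0.0416667 → 13 → n; chars in.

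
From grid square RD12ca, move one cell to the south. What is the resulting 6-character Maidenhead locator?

RD11cx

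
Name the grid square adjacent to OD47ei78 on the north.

Latitude extended square 8; +1 → 9.
The longitude characters are unchanged.

OD47ei79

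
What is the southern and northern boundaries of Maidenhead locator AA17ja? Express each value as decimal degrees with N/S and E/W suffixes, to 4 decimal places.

Field A=0, A=0: +0·20° lon, +0·10° lat → SW at lon -180°, lat -90°.
Square 1, 7: +1·2° lon, +7·1° lat → SW at lon -178°, lat -83°.
Subsquare j=9, a=0: +9·0.0833333° lon, +0·0.0416667° lat → SW at lon -177.25°, lat -83°.
Cell spans 0.0833333° lon × 0.0416667° lat.
south 83.0000° S, north 82.9583° S.

83.0000° S, 82.9583° S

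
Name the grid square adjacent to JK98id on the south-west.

JK98hc

Longitude subsquare i = 8; −1 → 7 = h.
Latitude subsquare d = 3; −1 → 2 = c.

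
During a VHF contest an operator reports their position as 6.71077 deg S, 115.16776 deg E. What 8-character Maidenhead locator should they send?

Add 180° to longitude and 90° to latitude: 295.16776, 83.28923.
Field: 295.16776/20 → 14 → O, 83.28923/10 → 8 → I; chars OI.
Square: 15.16776/2 → 7, 3.28923/1 → 3; chars 73.
Subsquare: 1.16776/0.0833333 → 14 → o, 0.28923/0.0416667 → 6 → g; chars og.
Extended square: 0.00109/0.00833333 → 0, 0.03923/0.00416667 → 9; chars 09.

OI73og09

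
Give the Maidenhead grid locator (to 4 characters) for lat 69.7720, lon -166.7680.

AP69

Offset from 180°W / 90°S: lon 13.23°, lat 159.77°.
Field (20°×10°, letters A–R): lon ⌊13.23/20⌋ = 0 → A; lat ⌊159.77/10⌋ = 15 → P.
Square (2°×1°, digits 0–9): lon ⌊13.23/2⌋ = 6; lat ⌊9.77/1⌋ = 9.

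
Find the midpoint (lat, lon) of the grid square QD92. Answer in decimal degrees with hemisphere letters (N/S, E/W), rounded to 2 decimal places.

57.50° S, 159.00° E

Field Q=16, D=3: +16·20° lon, +3·10° lat → SW at lon 140°, lat -60°.
Square 9, 2: +9·2° lon, +2·1° lat → SW at lon 158°, lat -58°.
Cell spans 2° lon × 1° lat. Centre is SW corner plus half of each.
latitude 57.50° S, longitude 159.00° E.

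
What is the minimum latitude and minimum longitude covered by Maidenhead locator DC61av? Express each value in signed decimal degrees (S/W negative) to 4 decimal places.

Field D=3, C=2: +3·20° lon, +2·10° lat → SW at lon -120°, lat -70°.
Square 6, 1: +6·2° lon, +1·1° lat → SW at lon -108°, lat -69°.
Subsquare a=0, v=21: +0·0.0833333° lon, +21·0.0416667° lat → SW at lon -108°, lat -68.125°.
latitude -68.1250, longitude -108.0000.

-68.1250, -108.0000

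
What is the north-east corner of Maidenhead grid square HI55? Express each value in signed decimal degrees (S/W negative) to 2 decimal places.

-4.00, -28.00

Field H=7, I=8: +7·20° lon, +8·10° lat → SW at lon -40°, lat -10°.
Square 5, 5: +5·2° lon, +5·1° lat → SW at lon -30°, lat -5°.
Cell spans 2° lon × 1° lat. NE corner is SW corner plus one full cell.
latitude -4.00, longitude -28.00.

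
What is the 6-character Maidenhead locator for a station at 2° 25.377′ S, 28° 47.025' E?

Shift to the Maidenhead origin (180°W, 90°S): lon 208.7837, lat 87.5770.
Field: 208.7837/20 → 10 → K, 87.5770/10 → 8 → I; chars KI.
Square: 8.7837/2 → 4, 7.5770/1 → 7; chars 47.
Subsquare: 0.7837/0.0833333 → 9 → j, 0.5770/0.0416667 → 13 → n; chars jn.

KI47jn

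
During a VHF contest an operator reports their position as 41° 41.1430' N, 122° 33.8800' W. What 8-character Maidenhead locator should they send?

CN81rq24

Add 180° to longitude and 90° to latitude: 57.43533, 131.68572.
Field (20°×10°, letters A–R): lon ⌊57.43533/20⌋ = 2 → C; lat ⌊131.68572/10⌋ = 13 → N.
Square (2°×1°, digits 0–9): lon ⌊17.43533/2⌋ = 8; lat ⌊1.68572/1⌋ = 1.
Subsquare (5′×2.5′, letters a–x): lon ⌊1.43533/0.0833333⌋ = 17 → r; lat ⌊0.68572/0.0416667⌋ = 16 → q.
Extended square (30″×15″, digits 0–9): lon ⌊0.01867/0.00833333⌋ = 2; lat ⌊0.01905/0.00416667⌋ = 4.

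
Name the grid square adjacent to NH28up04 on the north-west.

NH28tp95

Longitude extended square 0; −1 → -1, wraps to 9, carry into subsquare.
Longitude subsquare u = 20; −1 → 19 = t.
Latitude extended square 4; +1 → 5.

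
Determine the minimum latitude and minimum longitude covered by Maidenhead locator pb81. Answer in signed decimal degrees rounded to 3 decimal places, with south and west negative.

Field P=15, B=1: +15·20° lon, +1·10° lat → SW at lon 120°, lat -80°.
Square 8, 1: +8·2° lon, +1·1° lat → SW at lon 136°, lat -79°.
latitude -79.000, longitude 136.000.

-79.000, 136.000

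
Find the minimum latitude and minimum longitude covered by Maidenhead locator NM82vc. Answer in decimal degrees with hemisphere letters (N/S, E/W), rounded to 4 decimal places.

32.0833° N, 97.7500° E

Field N=13, M=12: +13·20° lon, +12·10° lat → SW at lon 80°, lat 30°.
Square 8, 2: +8·2° lon, +2·1° lat → SW at lon 96°, lat 32°.
Subsquare v=21, c=2: +21·0.0833333° lon, +2·0.0416667° lat → SW at lon 97.75°, lat 32.0833°.
latitude 32.0833° N, longitude 97.7500° E.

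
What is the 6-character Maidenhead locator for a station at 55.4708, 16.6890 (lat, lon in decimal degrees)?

JO85il

Add 180° to longitude and 90° to latitude: 196.6890, 145.4708.
Field (20°×10°, letters A–R): lon ⌊196.6890/20⌋ = 9 → J; lat ⌊145.4708/10⌋ = 14 → O.
Square (2°×1°, digits 0–9): lon ⌊16.6890/2⌋ = 8; lat ⌊5.4708/1⌋ = 5.
Subsquare (5′×2.5′, letters a–x): lon ⌊0.6890/0.0833333⌋ = 8 → i; lat ⌊0.4708/0.0416667⌋ = 11 → l.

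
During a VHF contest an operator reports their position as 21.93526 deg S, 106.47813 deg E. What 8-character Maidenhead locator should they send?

OG38fb75

Shift to the Maidenhead origin (180°W, 90°S): lon 286.47813, lat 68.06474.
Field (20°×10°, letters A–R): 286.47813/20 → 14 → O, 68.06474/10 → 6 → G; chars OG.
Square (2°×1°, digits 0–9): 6.47813/2 → 3, 8.06474/1 → 8; chars 38.
Subsquare (5′×2.5′, letters a–x): 0.47813/0.0833333 → 5 → f, 0.06474/0.0416667 → 1 → b; chars fb.
Extended square (30″×15″, digits 0–9): 0.06146/0.00833333 → 7, 0.02307/0.00416667 → 5; chars 75.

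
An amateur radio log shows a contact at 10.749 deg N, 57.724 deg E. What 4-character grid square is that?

LK80

Offset from 180°W / 90°S: lon 237.72°, lat 100.75°.
Field: 237.72/20 → 11 → L, 100.75/10 → 10 → K; chars LK.
Square: 17.72/2 → 8, 0.75/1 → 0; chars 80.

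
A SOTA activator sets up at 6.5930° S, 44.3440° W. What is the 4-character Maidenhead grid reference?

GI73

Offset from 180°W / 90°S: lon 135.66°, lat 83.41°.
Field (20°×10°, letters A–R): lon ⌊135.66/20⌋ = 6 → G; lat ⌊83.41/10⌋ = 8 → I.
Square (2°×1°, digits 0–9): lon ⌊15.66/2⌋ = 7; lat ⌊3.41/1⌋ = 3.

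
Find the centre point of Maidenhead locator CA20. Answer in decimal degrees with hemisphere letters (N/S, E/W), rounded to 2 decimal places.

89.50° S, 135.00° W

Field C=2, A=0: +2·20° lon, +0·10° lat → SW at lon -140°, lat -90°.
Square 2, 0: +2·2° lon, +0·1° lat → SW at lon -136°, lat -90°.
Cell spans 2° lon × 1° lat. Centre is SW corner plus half of each.
latitude 89.50° S, longitude 135.00° W.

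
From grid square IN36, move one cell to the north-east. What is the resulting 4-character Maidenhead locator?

IN47

Longitude square 3; +1 → 4.
Latitude square 6; +1 → 7.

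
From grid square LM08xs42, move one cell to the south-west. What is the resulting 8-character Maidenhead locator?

LM08xs31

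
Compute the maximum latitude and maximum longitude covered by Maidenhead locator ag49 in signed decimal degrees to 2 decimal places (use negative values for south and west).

Field A=0, G=6: +0·20° lon, +6·10° lat → SW at lon -180°, lat -30°.
Square 4, 9: +4·2° lon, +9·1° lat → SW at lon -172°, lat -21°.
Cell spans 2° lon × 1° lat. NE corner is SW corner plus one full cell.
latitude -20.00, longitude -170.00.

-20.00, -170.00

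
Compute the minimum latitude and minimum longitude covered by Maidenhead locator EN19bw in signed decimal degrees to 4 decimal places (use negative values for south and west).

49.9167, -97.9167

Field E=4, N=13: +4·20° lon, +13·10° lat → SW at lon -100°, lat 40°.
Square 1, 9: +1·2° lon, +9·1° lat → SW at lon -98°, lat 49°.
Subsquare b=1, w=22: +1·0.0833333° lon, +22·0.0416667° lat → SW at lon -97.9167°, lat 49.9167°.
latitude 49.9167, longitude -97.9167.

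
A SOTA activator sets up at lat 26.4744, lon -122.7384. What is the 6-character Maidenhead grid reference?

Shift to the Maidenhead origin (180°W, 90°S): lon 57.2616, lat 116.4744.
Field: 57.2616/20 → 2 → C, 116.4744/10 → 11 → L; chars CL.
Square: 17.2616/2 → 8, 6.4744/1 → 6; chars 86.
Subsquare: 1.2616/0.0833333 → 15 → p, 0.4744/0.0416667 → 11 → l; chars pl.

CL86pl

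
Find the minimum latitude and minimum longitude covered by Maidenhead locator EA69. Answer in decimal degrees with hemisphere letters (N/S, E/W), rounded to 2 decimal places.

81.00° S, 88.00° W

Field E=4, A=0: +4·20° lon, +0·10° lat → SW at lon -100°, lat -90°.
Square 6, 9: +6·2° lon, +9·1° lat → SW at lon -88°, lat -81°.
latitude 81.00° S, longitude 88.00° W.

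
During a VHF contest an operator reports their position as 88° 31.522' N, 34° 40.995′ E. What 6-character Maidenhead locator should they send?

KR78im

Offset from 180°W / 90°S: lon 214.6832°, lat 178.5254°.
Field: 214.6832/20 → 10 → K, 178.5254/10 → 17 → R; chars KR.
Square: 14.6832/2 → 7, 8.5254/1 → 8; chars 78.
Subsquare: 0.6832/0.0833333 → 8 → i, 0.5254/0.0416667 → 12 → m; chars im.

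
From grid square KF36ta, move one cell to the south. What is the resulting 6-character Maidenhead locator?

KF35tx

Latitude subsquare a = 0; −1 → -1, wraps to 23 = x, carry into square.
Latitude square 6; −1 → 5.
The longitude characters are unchanged.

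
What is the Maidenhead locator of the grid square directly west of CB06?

BB96

Longitude square 0; −1 → -1, wraps to 9, carry into field.
Longitude field C = 2; −1 → 1 = B.
The latitude characters are unchanged.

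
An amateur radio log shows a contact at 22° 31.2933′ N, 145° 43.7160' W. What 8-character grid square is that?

BL72dm25

Shift to the Maidenhead origin (180°W, 90°S): lon 34.27140, lat 112.52156.
Field (20°×10°, letters A–R): 34.27140/20 → 1 → B, 112.52156/10 → 11 → L; chars BL.
Square (2°×1°, digits 0–9): 14.27140/2 → 7, 2.52156/1 → 2; chars 72.
Subsquare (5′×2.5′, letters a–x): 0.27140/0.0833333 → 3 → d, 0.52156/0.0416667 → 12 → m; chars dm.
Extended square (30″×15″, digits 0–9): 0.02140/0.00833333 → 2, 0.02156/0.00416667 → 5; chars 25.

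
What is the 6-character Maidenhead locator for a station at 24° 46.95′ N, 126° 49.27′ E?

PL34js

Offset from 180°W / 90°S: lon 306.8212°, lat 114.7825°.
Field: 306.8212/20 → 15 → P, 114.7825/10 → 11 → L; chars PL.
Square: 6.8212/2 → 3, 4.7825/1 → 4; chars 34.
Subsquare: 0.8212/0.0833333 → 9 → j, 0.7825/0.0416667 → 18 → s; chars js.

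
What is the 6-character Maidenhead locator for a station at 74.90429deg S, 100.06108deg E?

Shift to the Maidenhead origin (180°W, 90°S): lon 280.0611, lat 15.0957.
Field: lon ⌊280.0611/20⌋ = 14 → O; lat ⌊15.0957/10⌋ = 1 → B.
Square: lon ⌊0.0611/2⌋ = 0; lat ⌊5.0957/1⌋ = 5.
Subsquare: lon ⌊0.0611/0.0833333⌋ = 0 → a; lat ⌊0.0957/0.0416667⌋ = 2 → c.

OB05ac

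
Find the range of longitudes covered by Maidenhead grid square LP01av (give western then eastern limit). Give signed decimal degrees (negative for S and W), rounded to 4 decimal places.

40.0000, 40.0833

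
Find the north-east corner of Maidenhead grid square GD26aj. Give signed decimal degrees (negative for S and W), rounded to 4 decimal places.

Field G=6, D=3: +6·20° lon, +3·10° lat → SW at lon -60°, lat -60°.
Square 2, 6: +2·2° lon, +6·1° lat → SW at lon -56°, lat -54°.
Subsquare a=0, j=9: +0·0.0833333° lon, +9·0.0416667° lat → SW at lon -56°, lat -53.625°.
Cell spans 0.0833333° lon × 0.0416667° lat. NE corner is SW corner plus one full cell.
latitude -53.5833, longitude -55.9167.

-53.5833, -55.9167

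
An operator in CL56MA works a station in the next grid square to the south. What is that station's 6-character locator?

CL55mx

Latitude subsquare a = 0; −1 → -1, wraps to 23 = x, carry into square.
Latitude square 6; −1 → 5.
The longitude characters are unchanged.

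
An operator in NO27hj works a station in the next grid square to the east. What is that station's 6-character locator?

NO27ij

Longitude subsquare h = 7; +1 → 8 = i.
The latitude characters are unchanged.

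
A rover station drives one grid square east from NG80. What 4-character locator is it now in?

NG90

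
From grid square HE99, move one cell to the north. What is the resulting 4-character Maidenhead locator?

HF90

Latitude square 9; +1 → 10, wraps to 0, carry into field.
Latitude field E = 4; +1 → 5 = F.
The longitude characters are unchanged.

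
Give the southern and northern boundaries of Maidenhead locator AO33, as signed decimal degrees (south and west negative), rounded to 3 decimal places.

53.000, 54.000

Field A=0, O=14: +0·20° lon, +14·10° lat → SW at lon -180°, lat 50°.
Square 3, 3: +3·2° lon, +3·1° lat → SW at lon -174°, lat 53°.
Cell spans 2° lon × 1° lat.
south 53.000, north 54.000.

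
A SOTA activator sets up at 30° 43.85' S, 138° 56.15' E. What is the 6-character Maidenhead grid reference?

PF99lg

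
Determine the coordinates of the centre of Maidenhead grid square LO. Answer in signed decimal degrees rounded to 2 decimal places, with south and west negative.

Field L=11, O=14: +11·20° lon, +14·10° lat → SW at lon 40°, lat 50°.
Cell spans 20° lon × 10° lat. Centre is SW corner plus half of each.
latitude 55.00, longitude 50.00.

55.00, 50.00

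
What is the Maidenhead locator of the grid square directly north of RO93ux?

Latitude subsquare x = 23; +1 → 24, wraps to 0 = a, carry into square.
Latitude square 3; +1 → 4.
The longitude characters are unchanged.

RO94ua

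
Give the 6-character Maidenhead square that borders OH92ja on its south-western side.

OH91ix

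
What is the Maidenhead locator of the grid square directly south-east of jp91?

Longitude square 9; +1 → 10, wraps to 0, carry into field.
Longitude field J = 9; +1 → 10 = K.
Latitude square 1; −1 → 0.

KP00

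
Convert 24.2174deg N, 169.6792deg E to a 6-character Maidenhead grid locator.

RL44uf

Add 180° to longitude and 90° to latitude: 349.6792, 114.2174.
Field: 349.6792/20 → 17 → R, 114.2174/10 → 11 → L; chars RL.
Square: 9.6792/2 → 4, 4.2174/1 → 4; chars 44.
Subsquare: 1.6792/0.0833333 → 20 → u, 0.2174/0.0416667 → 5 → f; chars uf.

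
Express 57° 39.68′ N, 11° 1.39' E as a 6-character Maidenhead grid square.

JO57mp

Shift to the Maidenhead origin (180°W, 90°S): lon 191.0232, lat 147.6613.
Field: 191.0232/20 → 9 → J, 147.6613/10 → 14 → O; chars JO.
Square: 11.0232/2 → 5, 7.6613/1 → 7; chars 57.
Subsquare: 1.0232/0.0833333 → 12 → m, 0.6613/0.0416667 → 15 → p; chars mp.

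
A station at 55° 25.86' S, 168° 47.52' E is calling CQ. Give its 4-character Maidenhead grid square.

Shift to the Maidenhead origin (180°W, 90°S): lon 348.79, lat 34.57.
Field: 348.79/20 → 17 → R, 34.57/10 → 3 → D; chars RD.
Square: 8.79/2 → 4, 4.57/1 → 4; chars 44.

RD44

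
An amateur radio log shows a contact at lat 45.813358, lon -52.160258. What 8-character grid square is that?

Offset from 180°W / 90°S: lon 127.83974°, lat 135.81336°.
Field (20°×10°, letters A–R): lon ⌊127.83974/20⌋ = 6 → G; lat ⌊135.81336/10⌋ = 13 → N.
Square (2°×1°, digits 0–9): lon ⌊7.83974/2⌋ = 3; lat ⌊5.81336/1⌋ = 5.
Subsquare (5′×2.5′, letters a–x): lon ⌊1.83974/0.0833333⌋ = 22 → w; lat ⌊0.81336/0.0416667⌋ = 19 → t.
Extended square (30″×15″, digits 0–9): lon ⌊0.00641/0.00833333⌋ = 0; lat ⌊0.02169/0.00416667⌋ = 5.

GN35wt05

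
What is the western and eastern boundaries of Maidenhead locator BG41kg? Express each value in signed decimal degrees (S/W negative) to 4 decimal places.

Field B=1, G=6: +1·20° lon, +6·10° lat → SW at lon -160°, lat -30°.
Square 4, 1: +4·2° lon, +1·1° lat → SW at lon -152°, lat -29°.
Subsquare k=10, g=6: +10·0.0833333° lon, +6·0.0416667° lat → SW at lon -151.167°, lat -28.75°.
Cell spans 0.0833333° lon × 0.0416667° lat.
west -151.1667, east -151.0833.

-151.1667, -151.0833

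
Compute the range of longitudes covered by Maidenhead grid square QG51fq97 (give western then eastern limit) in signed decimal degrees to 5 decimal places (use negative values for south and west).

Field Q=16, G=6: +16·20° lon, +6·10° lat → SW at lon 140°, lat -30°.
Square 5, 1: +5·2° lon, +1·1° lat → SW at lon 150°, lat -29°.
Subsquare f=5, q=16: +5·0.0833333° lon, +16·0.0416667° lat → SW at lon 150.417°, lat -28.3333°.
Extended square 9, 7: +9·0.00833333° lon, +7·0.00416667° lat → SW at lon 150.492°, lat -28.3042°.
Cell spans 0.00833333° lon × 0.00416667° lat.
west 150.49167, east 150.50000.

150.49167, 150.50000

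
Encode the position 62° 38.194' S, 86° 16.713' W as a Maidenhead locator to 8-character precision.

EC67ui67

Add 180° to longitude and 90° to latitude: 93.72145, 27.36343.
Field: 93.72145/20 → 4 → E, 27.36343/10 → 2 → C; chars EC.
Square: 13.72145/2 → 6, 7.36343/1 → 7; chars 67.
Subsquare: 1.72145/0.0833333 → 20 → u, 0.36343/0.0416667 → 8 → i; chars ui.
Extended square: 0.05478/0.00833333 → 6, 0.03010/0.00416667 → 7; chars 67.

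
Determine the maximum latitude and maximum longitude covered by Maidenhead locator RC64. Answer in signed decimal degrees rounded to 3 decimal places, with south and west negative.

-65.000, 174.000

Field R=17, C=2: +17·20° lon, +2·10° lat → SW at lon 160°, lat -70°.
Square 6, 4: +6·2° lon, +4·1° lat → SW at lon 172°, lat -66°.
Cell spans 2° lon × 1° lat. NE corner is SW corner plus one full cell.
latitude -65.000, longitude 174.000.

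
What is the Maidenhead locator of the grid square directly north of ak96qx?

Latitude subsquare x = 23; +1 → 24, wraps to 0 = a, carry into square.
Latitude square 6; +1 → 7.
The longitude characters are unchanged.

AK97qa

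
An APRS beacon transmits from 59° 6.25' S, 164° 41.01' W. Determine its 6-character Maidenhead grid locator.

AD70pv

Offset from 180°W / 90°S: lon 15.3165°, lat 30.8958°.
Field: lon ⌊15.3165/20⌋ = 0 → A; lat ⌊30.8958/10⌋ = 3 → D.
Square: lon ⌊15.3165/2⌋ = 7; lat ⌊0.8958/1⌋ = 0.
Subsquare: lon ⌊1.3165/0.0833333⌋ = 15 → p; lat ⌊0.8958/0.0416667⌋ = 21 → v.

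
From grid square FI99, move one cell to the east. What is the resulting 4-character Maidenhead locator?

Longitude square 9; +1 → 10, wraps to 0, carry into field.
Longitude field F = 5; +1 → 6 = G.
The latitude characters are unchanged.

GI09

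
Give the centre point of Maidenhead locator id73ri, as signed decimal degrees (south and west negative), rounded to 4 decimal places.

-56.6458, -4.5417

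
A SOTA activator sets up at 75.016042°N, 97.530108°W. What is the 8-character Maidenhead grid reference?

Add 180° to longitude and 90° to latitude: 82.46989, 165.01604.
Field (20°×10°, letters A–R): lon ⌊82.46989/20⌋ = 4 → E; lat ⌊165.01604/10⌋ = 16 → Q.
Square (2°×1°, digits 0–9): lon ⌊2.46989/2⌋ = 1; lat ⌊5.01604/1⌋ = 5.
Subsquare (5′×2.5′, letters a–x): lon ⌊0.46989/0.0833333⌋ = 5 → f; lat ⌊0.01604/0.0416667⌋ = 0 → a.
Extended square (30″×15″, digits 0–9): lon ⌊0.05323/0.00833333⌋ = 6; lat ⌊0.01604/0.00416667⌋ = 3.

EQ15fa63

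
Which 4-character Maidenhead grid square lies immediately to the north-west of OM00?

Longitude square 0; −1 → -1, wraps to 9, carry into field.
Longitude field O = 14; −1 → 13 = N.
Latitude square 0; +1 → 1.

NM91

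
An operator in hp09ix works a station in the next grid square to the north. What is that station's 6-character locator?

Latitude subsquare x = 23; +1 → 24, wraps to 0 = a, carry into square.
Latitude square 9; +1 → 10, wraps to 0, carry into field.
Latitude field P = 15; +1 → 16 = Q.
The longitude characters are unchanged.

HQ00ia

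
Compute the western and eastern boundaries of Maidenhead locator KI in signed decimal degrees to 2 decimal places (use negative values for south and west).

20.00, 40.00

Field K=10, I=8: +10·20° lon, +8·10° lat → SW at lon 20°, lat -10°.
Cell spans 20° lon × 10° lat.
west 20.00, east 40.00.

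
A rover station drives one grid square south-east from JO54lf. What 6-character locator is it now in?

JO54me

Longitude subsquare l = 11; +1 → 12 = m.
Latitude subsquare f = 5; −1 → 4 = e.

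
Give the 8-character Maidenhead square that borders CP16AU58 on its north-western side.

CP16au49

Longitude extended square 5; −1 → 4.
Latitude extended square 8; +1 → 9.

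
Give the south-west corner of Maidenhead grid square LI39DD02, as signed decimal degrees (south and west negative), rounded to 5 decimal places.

-0.86667, 46.25000

Field L=11, I=8: +11·20° lon, +8·10° lat → SW at lon 40°, lat -10°.
Square 3, 9: +3·2° lon, +9·1° lat → SW at lon 46°, lat -1°.
Subsquare d=3, d=3: +3·0.0833333° lon, +3·0.0416667° lat → SW at lon 46.25°, lat -0.875°.
Extended square 0, 2: +0·0.00833333° lon, +2·0.00416667° lat → SW at lon 46.25°, lat -0.866667°.
latitude -0.86667, longitude 46.25000.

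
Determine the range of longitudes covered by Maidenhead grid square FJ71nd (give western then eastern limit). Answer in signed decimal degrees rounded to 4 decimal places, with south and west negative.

-64.9167, -64.8333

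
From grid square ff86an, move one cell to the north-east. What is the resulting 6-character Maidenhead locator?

Longitude subsquare a = 0; +1 → 1 = b.
Latitude subsquare n = 13; +1 → 14 = o.

FF86bo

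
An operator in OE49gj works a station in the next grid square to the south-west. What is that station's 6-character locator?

OE49fi

Longitude subsquare g = 6; −1 → 5 = f.
Latitude subsquare j = 9; −1 → 8 = i.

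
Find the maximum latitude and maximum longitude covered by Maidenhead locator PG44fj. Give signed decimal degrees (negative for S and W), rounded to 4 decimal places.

-25.5833, 128.5000

Field P=15, G=6: +15·20° lon, +6·10° lat → SW at lon 120°, lat -30°.
Square 4, 4: +4·2° lon, +4·1° lat → SW at lon 128°, lat -26°.
Subsquare f=5, j=9: +5·0.0833333° lon, +9·0.0416667° lat → SW at lon 128.417°, lat -25.625°.
Cell spans 0.0833333° lon × 0.0416667° lat. NE corner is SW corner plus one full cell.
latitude -25.5833, longitude 128.5000.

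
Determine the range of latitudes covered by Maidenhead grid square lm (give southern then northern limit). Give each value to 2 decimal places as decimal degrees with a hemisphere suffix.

30.00° N, 40.00° N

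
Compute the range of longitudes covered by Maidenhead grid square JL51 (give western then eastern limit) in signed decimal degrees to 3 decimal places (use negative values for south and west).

10.000, 12.000

Field J=9, L=11: +9·20° lon, +11·10° lat → SW at lon 0°, lat 20°.
Square 5, 1: +5·2° lon, +1·1° lat → SW at lon 10°, lat 21°.
Cell spans 2° lon × 1° lat.
west 10.000, east 12.000.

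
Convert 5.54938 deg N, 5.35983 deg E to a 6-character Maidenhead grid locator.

JJ25qn

Shift to the Maidenhead origin (180°W, 90°S): lon 185.3598, lat 95.5494.
Field (20°×10°, letters A–R): 185.3598/20 → 9 → J, 95.5494/10 → 9 → J; chars JJ.
Square (2°×1°, digits 0–9): 5.3598/2 → 2, 5.5494/1 → 5; chars 25.
Subsquare (5′×2.5′, letters a–x): 1.3598/0.0833333 → 16 → q, 0.5494/0.0416667 → 13 → n; chars qn.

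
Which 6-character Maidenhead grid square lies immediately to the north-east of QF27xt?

Longitude subsquare x = 23; +1 → 24, wraps to 0 = a, carry into square.
Longitude square 2; +1 → 3.
Latitude subsquare t = 19; +1 → 20 = u.

QF37au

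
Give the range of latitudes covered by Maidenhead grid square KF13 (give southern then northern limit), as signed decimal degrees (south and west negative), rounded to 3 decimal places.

Field K=10, F=5: +10·20° lon, +5·10° lat → SW at lon 20°, lat -40°.
Square 1, 3: +1·2° lon, +3·1° lat → SW at lon 22°, lat -37°.
Cell spans 2° lon × 1° lat.
south -37.000, north -36.000.

-37.000, -36.000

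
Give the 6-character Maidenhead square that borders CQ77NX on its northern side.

CQ78na

Latitude subsquare x = 23; +1 → 24, wraps to 0 = a, carry into square.
Latitude square 7; +1 → 8.
The longitude characters are unchanged.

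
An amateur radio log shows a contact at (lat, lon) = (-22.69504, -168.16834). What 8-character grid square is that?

AG57vh93

Add 180° to longitude and 90° to latitude: 11.83166, 67.30496.
Field: 11.83166/20 → 0 → A, 67.30496/10 → 6 → G; chars AG.
Square: 11.83166/2 → 5, 7.30496/1 → 7; chars 57.
Subsquare: 1.83166/0.0833333 → 21 → v, 0.30496/0.0416667 → 7 → h; chars vh.
Extended square: 0.08166/0.00833333 → 9, 0.01329/0.00416667 → 3; chars 93.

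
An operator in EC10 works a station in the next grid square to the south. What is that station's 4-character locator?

EB19

Latitude square 0; −1 → -1, wraps to 9, carry into field.
Latitude field C = 2; −1 → 1 = B.
The longitude characters are unchanged.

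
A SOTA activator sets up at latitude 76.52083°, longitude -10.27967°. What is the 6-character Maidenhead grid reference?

IQ46um

Offset from 180°W / 90°S: lon 169.7203°, lat 166.5208°.
Field (20°×10°, letters A–R): lon ⌊169.7203/20⌋ = 8 → I; lat ⌊166.5208/10⌋ = 16 → Q.
Square (2°×1°, digits 0–9): lon ⌊9.7203/2⌋ = 4; lat ⌊6.5208/1⌋ = 6.
Subsquare (5′×2.5′, letters a–x): lon ⌊1.7203/0.0833333⌋ = 20 → u; lat ⌊0.5208/0.0416667⌋ = 12 → m.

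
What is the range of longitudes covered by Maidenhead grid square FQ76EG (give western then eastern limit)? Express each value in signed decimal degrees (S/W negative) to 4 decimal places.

-65.6667, -65.5833

Field F=5, Q=16: +5·20° lon, +16·10° lat → SW at lon -80°, lat 70°.
Square 7, 6: +7·2° lon, +6·1° lat → SW at lon -66°, lat 76°.
Subsquare e=4, g=6: +4·0.0833333° lon, +6·0.0416667° lat → SW at lon -65.6667°, lat 76.25°.
Cell spans 0.0833333° lon × 0.0416667° lat.
west -65.6667, east -65.5833.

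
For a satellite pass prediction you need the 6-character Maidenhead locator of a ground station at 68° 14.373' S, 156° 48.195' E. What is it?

QC81js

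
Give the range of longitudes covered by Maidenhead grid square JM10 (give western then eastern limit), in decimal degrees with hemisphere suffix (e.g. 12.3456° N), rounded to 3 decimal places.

Field J=9, M=12: +9·20° lon, +12·10° lat → SW at lon 0°, lat 30°.
Square 1, 0: +1·2° lon, +0·1° lat → SW at lon 2°, lat 30°.
Cell spans 2° lon × 1° lat.
west 2.000° E, east 4.000° E.

2.000° E, 4.000° E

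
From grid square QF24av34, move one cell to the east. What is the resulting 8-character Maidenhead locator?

QF24av44

Longitude extended square 3; +1 → 4.
The latitude characters are unchanged.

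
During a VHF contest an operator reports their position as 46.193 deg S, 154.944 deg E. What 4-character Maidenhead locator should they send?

Shift to the Maidenhead origin (180°W, 90°S): lon 334.94, lat 43.81.
Field (20°×10°, letters A–R): 334.94/20 → 16 → Q, 43.81/10 → 4 → E; chars QE.
Square (2°×1°, digits 0–9): 14.94/2 → 7, 3.81/1 → 3; chars 73.

QE73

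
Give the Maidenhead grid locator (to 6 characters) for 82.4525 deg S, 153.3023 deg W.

BA37in

Add 180° to longitude and 90° to latitude: 26.6977, 7.5475.
Field: lon ⌊26.6977/20⌋ = 1 → B; lat ⌊7.5475/10⌋ = 0 → A.
Square: lon ⌊6.6977/2⌋ = 3; lat ⌊7.5475/1⌋ = 7.
Subsquare: lon ⌊0.6977/0.0833333⌋ = 8 → i; lat ⌊0.5475/0.0416667⌋ = 13 → n.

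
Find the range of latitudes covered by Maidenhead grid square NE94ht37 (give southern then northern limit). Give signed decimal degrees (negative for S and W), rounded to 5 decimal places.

Field N=13, E=4: +13·20° lon, +4·10° lat → SW at lon 80°, lat -50°.
Square 9, 4: +9·2° lon, +4·1° lat → SW at lon 98°, lat -46°.
Subsquare h=7, t=19: +7·0.0833333° lon, +19·0.0416667° lat → SW at lon 98.5833°, lat -45.2083°.
Extended square 3, 7: +3·0.00833333° lon, +7·0.00416667° lat → SW at lon 98.6083°, lat -45.1792°.
Cell spans 0.00833333° lon × 0.00416667° lat.
south -45.17917, north -45.17500.

-45.17917, -45.17500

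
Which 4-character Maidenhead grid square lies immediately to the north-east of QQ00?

Longitude square 0; +1 → 1.
Latitude square 0; +1 → 1.

QQ11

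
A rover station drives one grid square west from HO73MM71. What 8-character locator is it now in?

Longitude extended square 7; −1 → 6.
The latitude characters are unchanged.

HO73mm61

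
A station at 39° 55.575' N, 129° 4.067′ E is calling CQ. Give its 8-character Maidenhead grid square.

PM49mw82

Shift to the Maidenhead origin (180°W, 90°S): lon 309.06778, lat 129.92625.
Field: lon ⌊309.06778/20⌋ = 15 → P; lat ⌊129.92625/10⌋ = 12 → M.
Square: lon ⌊9.06778/2⌋ = 4; lat ⌊9.92625/1⌋ = 9.
Subsquare: lon ⌊1.06778/0.0833333⌋ = 12 → m; lat ⌊0.92625/0.0416667⌋ = 22 → w.
Extended square: lon ⌊0.06778/0.00833333⌋ = 8; lat ⌊0.00958/0.00416667⌋ = 2.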